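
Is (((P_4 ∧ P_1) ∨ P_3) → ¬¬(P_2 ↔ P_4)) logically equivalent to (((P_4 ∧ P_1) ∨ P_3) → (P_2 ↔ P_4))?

P_1 | P_2 | P_3 | P_4 || φ | ψ
 F  |  F  |  F  |  F  || T | T
 F  |  F  |  F  |  T  || T | T
 F  |  F  |  T  |  F  || T | T
 F  |  F  |  T  |  T  || F | F
 F  |  T  |  F  |  F  || T | T
 F  |  T  |  F  |  T  || T | T
 F  |  T  |  T  |  F  || F | F
 F  |  T  |  T  |  T  || T | T
 T  |  F  |  F  |  F  || T | T
 T  |  F  |  F  |  T  || F | F
 T  |  F  |  T  |  F  || T | T
 T  |  F  |  T  |  T  || F | F
 T  |  T  |  F  |  F  || T | T
 T  |  T  |  F  |  T  || T | T
 T  |  T  |  T  |  F  || F | F
 T  |  T  |  T  |  T  || T | T
The columns for φ and ψ agree on every row, so they are logically equivalent.

equivalent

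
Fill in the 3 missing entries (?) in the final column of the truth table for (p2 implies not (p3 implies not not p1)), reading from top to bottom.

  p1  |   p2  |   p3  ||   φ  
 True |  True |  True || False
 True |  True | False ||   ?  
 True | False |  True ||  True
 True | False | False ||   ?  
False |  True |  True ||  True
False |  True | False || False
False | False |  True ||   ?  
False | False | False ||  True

False, True, True

Row p1=True, p2=True, p3=False: not (p3 implies not not p1) = False, so the formula = False.
Row p1=True, p2=False, p3=False: not (p3 implies not not p1) = False, so the formula = True.
Row p1=False, p2=False, p3=True: not (p3 implies not not p1) = True, so the formula = True.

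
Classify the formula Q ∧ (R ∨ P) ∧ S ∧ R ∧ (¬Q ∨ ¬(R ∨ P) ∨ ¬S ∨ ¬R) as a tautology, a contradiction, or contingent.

contradiction

  P   |   Q   |   R   |   S   || (R ∨ P) | (Q ∧ (R ∨ P) ∧ S ∧ R) |   ¬Q  | ¬(R ∨ P) |   ¬S  |   ¬R  | (¬Q ∨ ¬(R ∨ P) ∨ ¬S ∨ ¬R) |   φ  
 True |  True |  True |  True ||   True  |          True         | False |  False   | False | False |           False           | False
 True |  True |  True | False ||   True  |         False         | False |  False   |  True | False |            True           | False
 True |  True | False |  True ||   True  |         False         | False |  False   | False |  True |            True           | False
 True |  True | False | False ||   True  |         False         | False |  False   |  True |  True |            True           | False
 True | False |  True |  True ||   True  |         False         |  True |  False   | False | False |            True           | False
 True | False |  True | False ||   True  |         False         |  True |  False   |  True | False |            True           | False
 True | False | False |  True ||   True  |         False         |  True |  False   | False |  True |            True           | False
 True | False | False | False ||   True  |         False         |  True |  False   |  True |  True |            True           | False
False |  True |  True |  True ||   True  |          True         | False |  False   | False | False |           False           | False
False |  True |  True | False ||   True  |         False         | False |  False   |  True | False |            True           | False
False |  True | False |  True ||  False  |         False         | False |   True   | False |  True |            True           | False
False |  True | False | False ||  False  |         False         | False |   True   |  True |  True |            True           | False
False | False |  True |  True ||   True  |         False         |  True |  False   | False | False |            True           | False
False | False |  True | False ||   True  |         False         |  True |  False   |  True | False |            True           | False
False | False | False |  True ||  False  |         False         |  True |   True   | False |  True |            True           | False
False | False | False | False ||  False  |         False         |  True |   True   |  True |  True |            True           | False
Every row is False, so the formula is a contradiction.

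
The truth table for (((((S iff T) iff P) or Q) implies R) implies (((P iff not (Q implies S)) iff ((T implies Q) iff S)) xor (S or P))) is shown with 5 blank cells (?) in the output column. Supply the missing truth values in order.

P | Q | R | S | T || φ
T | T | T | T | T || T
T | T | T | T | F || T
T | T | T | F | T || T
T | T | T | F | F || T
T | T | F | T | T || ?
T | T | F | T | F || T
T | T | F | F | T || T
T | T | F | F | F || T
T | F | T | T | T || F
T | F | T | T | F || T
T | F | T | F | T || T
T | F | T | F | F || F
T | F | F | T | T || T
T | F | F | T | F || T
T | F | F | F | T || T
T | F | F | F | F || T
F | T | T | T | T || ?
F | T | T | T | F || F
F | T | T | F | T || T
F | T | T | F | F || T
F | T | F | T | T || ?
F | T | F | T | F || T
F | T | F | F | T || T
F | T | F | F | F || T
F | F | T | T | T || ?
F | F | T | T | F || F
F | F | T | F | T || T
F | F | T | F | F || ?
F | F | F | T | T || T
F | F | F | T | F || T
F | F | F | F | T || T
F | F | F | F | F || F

T, F, T, T, F

Row P=T, Q=T, R=F, S=T, T=T: ((((S iff T) iff P) or Q) implies R) = F, (((P iff not (Q implies S)) iff ((T implies Q) iff S)) xor (S or P)) = T, so the formula = T.
Row P=F, Q=T, R=T, S=T, T=T: ((((S iff T) iff P) or Q) implies R) = T, (((P iff not (Q implies S)) iff ((T implies Q) iff S)) xor (S or P)) = F, so the formula = F.
Row P=F, Q=T, R=F, S=T, T=T: ((((S iff T) iff P) or Q) implies R) = F, (((P iff not (Q implies S)) iff ((T implies Q) iff S)) xor (S or P)) = F, so the formula = T.
Row P=F, Q=F, R=T, S=T, T=T: ((((S iff T) iff P) or Q) implies R) = T, (((P iff not (Q implies S)) iff ((T implies Q) iff S)) xor (S or P)) = T, so the formula = T.
Row P=F, Q=F, R=T, S=F, T=F: ((((S iff T) iff P) or Q) implies R) = T, (((P iff not (Q implies S)) iff ((T implies Q) iff S)) xor (S or P)) = F, so the formula = F.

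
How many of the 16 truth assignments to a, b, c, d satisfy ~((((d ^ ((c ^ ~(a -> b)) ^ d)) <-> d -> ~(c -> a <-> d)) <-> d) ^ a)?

6

a | b | c | d | (a -> b) | ~(a -> b) | (c ^ ~(a -> b)) | ((c ^ ~(a -> b)) ^ d) | (d ^ ((c ^ ~(a -> b)) ^ d)) | (c -> a) | ((c -> a) <-> d) | ~((c -> a) <-> d) | (d -> ~((c -> a) <-> d)) | φ
- | - | - | - | -------- | --------- | --------------- | --------------------- | --------------------------- | -------- | ---------------- | ----------------- | ------------------------ | -
T | T | T | T |    T     |     F     |        T        |           F           |              T              |    T     |        T         |         F         |            F             | F
T | T | T | F |    T     |     F     |        T        |           T           |              T              |    T     |        F         |         T         |            T             | F
T | T | F | T |    T     |     F     |        F        |           T           |              F              |    T     |        T         |         F         |            F             | T
T | T | F | F |    T     |     F     |        F        |           F           |              F              |    T     |        F         |         T         |            T             | T
T | F | T | T |    F     |     T     |        F        |           T           |              F              |    T     |        T         |         F         |            F             | T
T | F | T | F |    F     |     T     |        F        |           F           |              F              |    T     |        F         |         T         |            T             | T
T | F | F | T |    F     |     T     |        T        |           F           |              T              |    T     |        T         |         F         |            F             | F
T | F | F | F |    F     |     T     |        T        |           T           |              T              |    T     |        F         |         T         |            T             | F
F | T | T | T |    T     |     F     |        T        |           F           |              T              |    F     |        F         |         T         |            T             | F
F | T | T | F |    T     |     F     |        T        |           T           |              T              |    F     |        T         |         F         |            T             | T
F | T | F | T |    T     |     F     |        F        |           T           |              F              |    T     |        T         |         F         |            F             | F
F | T | F | F |    T     |     F     |        F        |           F           |              F              |    T     |        F         |         T         |            T             | F
F | F | T | T |    T     |     F     |        T        |           F           |              T              |    F     |        F         |         T         |            T             | F
F | F | T | F |    T     |     F     |        T        |           T           |              T              |    F     |        T         |         F         |            T             | T
F | F | F | T |    T     |     F     |        F        |           T           |              F              |    T     |        T         |         F         |            F             | F
F | F | F | F |    T     |     F     |        F        |           F           |              F              |    T     |        F         |         T         |            T             | F
The formula is true on 6 of the 16 rows.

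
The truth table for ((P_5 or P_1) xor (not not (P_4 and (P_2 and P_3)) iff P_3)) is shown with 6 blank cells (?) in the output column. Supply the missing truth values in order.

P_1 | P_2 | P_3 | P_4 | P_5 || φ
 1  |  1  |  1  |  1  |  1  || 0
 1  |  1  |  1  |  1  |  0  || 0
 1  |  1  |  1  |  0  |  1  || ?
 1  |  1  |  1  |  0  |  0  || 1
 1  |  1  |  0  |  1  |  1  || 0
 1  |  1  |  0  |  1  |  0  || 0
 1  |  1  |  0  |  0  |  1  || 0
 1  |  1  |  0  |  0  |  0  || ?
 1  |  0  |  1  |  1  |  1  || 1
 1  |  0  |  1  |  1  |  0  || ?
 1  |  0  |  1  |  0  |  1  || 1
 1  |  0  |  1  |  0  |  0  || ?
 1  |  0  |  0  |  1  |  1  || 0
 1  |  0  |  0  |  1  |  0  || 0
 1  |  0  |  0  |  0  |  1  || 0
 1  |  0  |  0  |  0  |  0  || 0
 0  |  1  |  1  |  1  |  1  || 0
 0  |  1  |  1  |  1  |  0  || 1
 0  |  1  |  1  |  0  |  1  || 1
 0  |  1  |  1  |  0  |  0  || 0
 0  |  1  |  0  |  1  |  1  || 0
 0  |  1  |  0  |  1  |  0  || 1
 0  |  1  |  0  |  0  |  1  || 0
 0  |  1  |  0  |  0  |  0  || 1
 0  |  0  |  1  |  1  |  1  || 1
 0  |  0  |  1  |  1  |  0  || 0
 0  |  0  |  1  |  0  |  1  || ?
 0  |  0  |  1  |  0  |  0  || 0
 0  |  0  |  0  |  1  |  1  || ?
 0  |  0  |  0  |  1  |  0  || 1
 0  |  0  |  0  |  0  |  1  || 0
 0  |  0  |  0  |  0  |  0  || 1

1, 0, 1, 1, 1, 0

Row P_1=1, P_2=1, P_3=1, P_4=0, P_5=1: (P_5 or P_1) = 1, (not not (P_4 and (P_2 and P_3)) iff P_3) = 0, so the formula = 1.
Row P_1=1, P_2=1, P_3=0, P_4=0, P_5=0: (P_5 or P_1) = 1, (not not (P_4 and (P_2 and P_3)) iff P_3) = 1, so the formula = 0.
Row P_1=1, P_2=0, P_3=1, P_4=1, P_5=0: (P_5 or P_1) = 1, (not not (P_4 and (P_2 and P_3)) iff P_3) = 0, so the formula = 1.
Row P_1=1, P_2=0, P_3=1, P_4=0, P_5=0: (P_5 or P_1) = 1, (not not (P_4 and (P_2 and P_3)) iff P_3) = 0, so the formula = 1.
Row P_1=0, P_2=0, P_3=1, P_4=0, P_5=1: (P_5 or P_1) = 1, (not not (P_4 and (P_2 and P_3)) iff P_3) = 0, so the formula = 1.
Row P_1=0, P_2=0, P_3=0, P_4=1, P_5=1: (P_5 or P_1) = 1, (not not (P_4 and (P_2 and P_3)) iff P_3) = 1, so the formula = 0.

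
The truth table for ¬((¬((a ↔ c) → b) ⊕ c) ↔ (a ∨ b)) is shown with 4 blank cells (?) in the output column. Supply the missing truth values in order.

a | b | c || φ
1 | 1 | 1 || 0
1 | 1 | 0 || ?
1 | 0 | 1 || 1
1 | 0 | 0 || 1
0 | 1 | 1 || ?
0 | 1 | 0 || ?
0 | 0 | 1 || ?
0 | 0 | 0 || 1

Row a=1, b=1, c=0: (¬((a ↔ c) → b) ⊕ c) = 0, (a ∨ b) = 1, ((¬((a ↔ c) → b) ⊕ c) ↔ (a ∨ b)) = 0, so the formula = 1.
Row a=0, b=1, c=1: (¬((a ↔ c) → b) ⊕ c) = 1, (a ∨ b) = 1, ((¬((a ↔ c) → b) ⊕ c) ↔ (a ∨ b)) = 1, so the formula = 0.
Row a=0, b=1, c=0: (¬((a ↔ c) → b) ⊕ c) = 0, (a ∨ b) = 1, ((¬((a ↔ c) → b) ⊕ c) ↔ (a ∨ b)) = 0, so the formula = 1.
Row a=0, b=0, c=1: (¬((a ↔ c) → b) ⊕ c) = 1, (a ∨ b) = 0, ((¬((a ↔ c) → b) ⊕ c) ↔ (a ∨ b)) = 0, so the formula = 1.

1, 0, 1, 1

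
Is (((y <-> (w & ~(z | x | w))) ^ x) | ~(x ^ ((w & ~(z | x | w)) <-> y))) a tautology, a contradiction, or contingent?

x  y  z  w     (z | x | w)  ~(z | x | w)  (w & ~(z | x | w))  (y <-> (w & ~(z | x | w)))  ((w & ~(z | x | w)) <-> y)  φ
T  T  T  T          T            F                F                       F                           F               T
T  T  T  F          T            F                F                       F                           F               T
T  T  F  T          T            F                F                       F                           F               T
T  T  F  F          T            F                F                       F                           F               T
T  F  T  T          T            F                F                       T                           T               T
T  F  T  F          T            F                F                       T                           T               T
T  F  F  T          T            F                F                       T                           T               T
T  F  F  F          T            F                F                       T                           T               T
F  T  T  T          T            F                F                       F                           F               T
F  T  T  F          T            F                F                       F                           F               T
F  T  F  T          T            F                F                       F                           F               T
F  T  F  F          F            T                F                       F                           F               T
F  F  T  T          T            F                F                       T                           T               T
F  F  T  F          T            F                F                       T                           T               T
F  F  F  T          T            F                F                       T                           T               T
F  F  F  F          F            T                F                       T                           T               T
Every row is T, so the formula is a tautology.

tautology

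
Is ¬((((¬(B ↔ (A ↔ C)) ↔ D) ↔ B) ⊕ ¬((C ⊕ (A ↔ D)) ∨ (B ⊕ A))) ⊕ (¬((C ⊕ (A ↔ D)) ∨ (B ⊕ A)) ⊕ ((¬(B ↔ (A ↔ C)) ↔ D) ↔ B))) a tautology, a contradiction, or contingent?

A | B | C | D || (A ↔ C) | (B ↔ (A ↔ C)) | ¬(B ↔ (A ↔ C)) | (¬(B ↔ (A ↔ C)) ↔ D) | ((¬(B ↔ (A ↔ C)) ↔ D) ↔ B) | (A ↔ D) | (C ⊕ (A ↔ D)) | (B ⊕ A) | ((C ⊕ (A ↔ D)) ∨ (B ⊕ A)) | ¬((C ⊕ (A ↔ D)) ∨ (B ⊕ A)) | φ
T | T | T | T ||    T    |       T       |       F        |          F           |             F              |    T    |       F       |    F    |             F             |             T              | T
T | T | T | F ||    T    |       T       |       F        |          T           |             T              |    F    |       T       |    F    |             T             |             F              | T
T | T | F | T ||    F    |       F       |       T        |          T           |             T              |    T    |       T       |    F    |             T             |             F              | T
T | T | F | F ||    F    |       F       |       T        |          F           |             F              |    F    |       F       |    F    |             F             |             T              | T
T | F | T | T ||    T    |       F       |       T        |          T           |             F              |    T    |       F       |    T    |             T             |             F              | T
T | F | T | F ||    T    |       F       |       T        |          F           |             T              |    F    |       T       |    T    |             T             |             F              | T
T | F | F | T ||    F    |       T       |       F        |          F           |             T              |    T    |       T       |    T    |             T             |             F              | T
T | F | F | F ||    F    |       T       |       F        |          T           |             F              |    F    |       F       |    T    |             T             |             F              | T
F | T | T | T ||    F    |       F       |       T        |          T           |             T              |    F    |       T       |    T    |             T             |             F              | T
F | T | T | F ||    F    |       F       |       T        |          F           |             F              |    T    |       F       |    T    |             T             |             F              | T
F | T | F | T ||    T    |       T       |       F        |          F           |             F              |    F    |       F       |    T    |             T             |             F              | T
F | T | F | F ||    T    |       T       |       F        |          T           |             T              |    T    |       T       |    T    |             T             |             F              | T
F | F | T | T ||    F    |       T       |       F        |          F           |             T              |    F    |       T       |    F    |             T             |             F              | T
F | F | T | F ||    F    |       T       |       F        |          T           |             F              |    T    |       F       |    F    |             F             |             T              | T
F | F | F | T ||    T    |       F       |       T        |          T           |             F              |    F    |       F       |    F    |             F             |             T              | T
F | F | F | F ||    T    |       F       |       T        |          F           |             T              |    T    |       T       |    F    |             T             |             F              | T
Every row is T, so the formula is a tautology.

tautology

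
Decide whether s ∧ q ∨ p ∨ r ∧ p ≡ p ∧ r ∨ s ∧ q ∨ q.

not equivalent

p | q | r | s || φ | ψ
1 | 1 | 1 | 1 || 1 | 1
1 | 1 | 1 | 0 || 1 | 1
1 | 1 | 0 | 1 || 1 | 1
1 | 1 | 0 | 0 || 1 | 1
1 | 0 | 1 | 1 || 1 | 1
1 | 0 | 1 | 0 || 1 | 1
1 | 0 | 0 | 1 || 1 | 0
1 | 0 | 0 | 0 || 1 | 0
0 | 1 | 1 | 1 || 1 | 1
0 | 1 | 1 | 0 || 0 | 1
0 | 1 | 0 | 1 || 1 | 1
0 | 1 | 0 | 0 || 0 | 1
0 | 0 | 1 | 1 || 0 | 0
0 | 0 | 1 | 0 || 0 | 0
0 | 0 | 0 | 1 || 0 | 0
0 | 0 | 0 | 0 || 0 | 0
The columns differ at p=1, q=0, r=0, s=1 (φ=1, ψ=0), so they are not equivalent.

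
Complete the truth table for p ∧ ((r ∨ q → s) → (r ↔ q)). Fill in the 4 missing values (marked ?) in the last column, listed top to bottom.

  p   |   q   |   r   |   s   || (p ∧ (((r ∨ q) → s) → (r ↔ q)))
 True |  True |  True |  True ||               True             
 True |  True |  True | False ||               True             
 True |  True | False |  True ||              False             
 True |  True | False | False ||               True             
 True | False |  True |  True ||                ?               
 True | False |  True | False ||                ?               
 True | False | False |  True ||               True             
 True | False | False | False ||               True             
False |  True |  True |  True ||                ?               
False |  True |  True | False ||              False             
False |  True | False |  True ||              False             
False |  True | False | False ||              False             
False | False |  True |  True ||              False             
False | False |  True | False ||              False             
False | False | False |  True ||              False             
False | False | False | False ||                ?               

False, True, False, False

Row p=True, q=False, r=True, s=True: ((r ∨ q → s) → (r ↔ q)) = False, so (p ∧ (((r ∨ q) → s) → (r ↔ q))) = False.
Row p=True, q=False, r=True, s=False: ((r ∨ q → s) → (r ↔ q)) = True, so (p ∧ (((r ∨ q) → s) → (r ↔ q))) = True.
Row p=False, q=True, r=True, s=True: ((r ∨ q → s) → (r ↔ q)) = True, so (p ∧ (((r ∨ q) → s) → (r ↔ q))) = False.
Row p=False, q=False, r=False, s=False: ((r ∨ q → s) → (r ↔ q)) = True, so (p ∧ (((r ∨ q) → s) → (r ↔ q))) = False.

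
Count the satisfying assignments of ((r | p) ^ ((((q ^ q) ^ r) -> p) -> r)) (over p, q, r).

p | q | r || φ
T | T | T || F
T | T | F || T
T | F | T || F
T | F | F || T
F | T | T || F
F | T | F || F
F | F | T || F
F | F | F || F
The formula is true on 2 of the 8 rows.

2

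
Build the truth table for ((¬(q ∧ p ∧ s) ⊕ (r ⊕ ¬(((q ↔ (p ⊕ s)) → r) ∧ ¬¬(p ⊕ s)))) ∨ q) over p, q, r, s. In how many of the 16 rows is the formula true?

p | q | r | s | φ
- | - | - | - | -
F | F | F | F | F
F | F | F | T | T
F | F | T | F | T
F | F | T | T | F
F | T | F | F | T
F | T | F | T | T
F | T | T | F | T
F | T | T | T | T
T | F | F | F | T
T | F | F | T | F
T | F | T | F | F
T | F | T | T | T
T | T | F | F | T
T | T | F | T | T
T | T | T | F | T
T | T | T | T | T
The formula is true on 12 of the 16 rows.

12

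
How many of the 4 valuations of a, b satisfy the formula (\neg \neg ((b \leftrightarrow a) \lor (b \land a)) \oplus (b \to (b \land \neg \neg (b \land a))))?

  a   |   b   || (b \leftrightarrow a) | (b \land a) | \neg (b \land a) | \neg \neg (b \land a) |   φ  
 True |  True ||          True         |     True    |      False       |          True         | False
 True | False ||         False         |    False    |       True       |         False         |  True
False |  True ||         False         |    False    |       True       |         False         | False
False | False ||          True         |    False    |       True       |         False         | False
The formula is true on 1 of the 4 rows.

1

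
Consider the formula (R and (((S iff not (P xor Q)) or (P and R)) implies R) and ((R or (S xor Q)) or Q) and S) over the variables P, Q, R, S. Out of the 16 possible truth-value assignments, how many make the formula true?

P | Q | R | S | (P xor Q) | not (P xor Q) | (S iff not (P xor Q)) | (P and R) | (S xor Q) | (R or (S xor Q)) | ((R or (S xor Q)) or Q) | φ
- | - | - | - | --------- | ------------- | --------------------- | --------- | --------- | ---------------- | ----------------------- | -
T | T | T | T |     F     |       T       |           T           |     T     |     F     |        T         |            T            | T
T | T | T | F |     F     |       T       |           F           |     T     |     T     |        T         |            T            | F
T | T | F | T |     F     |       T       |           T           |     F     |     F     |        F         |            T            | F
T | T | F | F |     F     |       T       |           F           |     F     |     T     |        T         |            T            | F
T | F | T | T |     T     |       F       |           F           |     T     |     T     |        T         |            T            | T
T | F | T | F |     T     |       F       |           T           |     T     |     F     |        T         |            T            | F
T | F | F | T |     T     |       F       |           F           |     F     |     T     |        T         |            T            | F
T | F | F | F |     T     |       F       |           T           |     F     |     F     |        F         |            F            | F
F | T | T | T |     T     |       F       |           F           |     F     |     F     |        T         |            T            | T
F | T | T | F |     T     |       F       |           T           |     F     |     T     |        T         |            T            | F
F | T | F | T |     T     |       F       |           F           |     F     |     F     |        F         |            T            | F
F | T | F | F |     T     |       F       |           T           |     F     |     T     |        T         |            T            | F
F | F | T | T |     F     |       T       |           T           |     F     |     T     |        T         |            T            | T
F | F | T | F |     F     |       T       |           F           |     F     |     F     |        T         |            T            | F
F | F | F | T |     F     |       T       |           T           |     F     |     T     |        T         |            T            | F
F | F | F | F |     F     |       T       |           F           |     F     |     F     |        F         |            F            | F
The formula is true on 4 of the 16 rows.

4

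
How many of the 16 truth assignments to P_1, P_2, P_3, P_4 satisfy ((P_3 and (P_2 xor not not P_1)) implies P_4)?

P_1  P_2  P_3  P_4  |  φ
 T    T    T    T   |  T
 T    T    T    F   |  T
 T    T    F    T   |  T
 T    T    F    F   |  T
 T    F    T    T   |  T
 T    F    T    F   |  F
 T    F    F    T   |  T
 T    F    F    F   |  T
 F    T    T    T   |  T
 F    T    T    F   |  F
 F    T    F    T   |  T
 F    T    F    F   |  T
 F    F    T    T   |  T
 F    F    T    F   |  T
 F    F    F    T   |  T
 F    F    F    F   |  T
The formula is true on 14 of the 16 rows.

14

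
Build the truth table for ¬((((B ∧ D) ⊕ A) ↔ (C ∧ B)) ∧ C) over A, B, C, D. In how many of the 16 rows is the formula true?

12

A  B  C  D  |  φ
T  T  T  T  |  T
T  T  T  F  |  F
T  T  F  T  |  T
T  T  F  F  |  T
T  F  T  T  |  T
T  F  T  F  |  T
T  F  F  T  |  T
T  F  F  F  |  T
F  T  T  T  |  F
F  T  T  F  |  T
F  T  F  T  |  T
F  T  F  F  |  T
F  F  T  T  |  F
F  F  T  F  |  F
F  F  F  T  |  T
F  F  F  F  |  T
The formula is true on 12 of the 16 rows.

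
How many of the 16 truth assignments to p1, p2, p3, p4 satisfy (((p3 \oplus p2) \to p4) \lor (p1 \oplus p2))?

14

p1  p2  p3  p4  |  φ
F   F   F   F   |  T
F   F   F   T   |  T
F   F   T   F   |  F
F   F   T   T   |  T
F   T   F   F   |  T
F   T   F   T   |  T
F   T   T   F   |  T
F   T   T   T   |  T
T   F   F   F   |  T
T   F   F   T   |  T
T   F   T   F   |  T
T   F   T   T   |  T
T   T   F   F   |  F
T   T   F   T   |  T
T   T   T   F   |  T
T   T   T   T   |  T
The formula is true on 14 of the 16 rows.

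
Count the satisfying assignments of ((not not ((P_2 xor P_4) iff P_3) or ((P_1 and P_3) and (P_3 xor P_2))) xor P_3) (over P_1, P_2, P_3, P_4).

7

P_1 | P_2 | P_3 | P_4 || φ
 1  |  1  |  1  |  1  || 1
 1  |  1  |  1  |  0  || 0
 1  |  1  |  0  |  1  || 1
 1  |  1  |  0  |  0  || 0
 1  |  0  |  1  |  1  || 0
 1  |  0  |  1  |  0  || 0
 1  |  0  |  0  |  1  || 0
 1  |  0  |  0  |  0  || 1
 0  |  1  |  1  |  1  || 1
 0  |  1  |  1  |  0  || 0
 0  |  1  |  0  |  1  || 1
 0  |  1  |  0  |  0  || 0
 0  |  0  |  1  |  1  || 0
 0  |  0  |  1  |  0  || 1
 0  |  0  |  0  |  1  || 0
 0  |  0  |  0  |  0  || 1
The formula is true on 7 of the 16 rows.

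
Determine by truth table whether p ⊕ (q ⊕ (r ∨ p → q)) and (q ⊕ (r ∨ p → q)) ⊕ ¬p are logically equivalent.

not equivalent

p | q | r | φ | ψ
- | - | - | - | -
1 | 1 | 1 | 1 | 0
1 | 1 | 0 | 1 | 0
1 | 0 | 1 | 1 | 0
1 | 0 | 0 | 1 | 0
0 | 1 | 1 | 0 | 1
0 | 1 | 0 | 0 | 1
0 | 0 | 1 | 0 | 1
0 | 0 | 0 | 1 | 0
The columns differ at p=1, q=1, r=1 (φ=1, ψ=0), so they are not equivalent.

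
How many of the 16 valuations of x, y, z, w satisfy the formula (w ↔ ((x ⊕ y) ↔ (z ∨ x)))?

x | y | z | w || (w ↔ ((x ⊕ y) ↔ (z ∨ x)))
F | F | F | F ||             F            
F | F | F | T ||             T            
F | F | T | F ||             T            
F | F | T | T ||             F            
F | T | F | F ||             T            
F | T | F | T ||             F            
F | T | T | F ||             F            
F | T | T | T ||             T            
T | F | F | F ||             F            
T | F | F | T ||             T            
T | F | T | F ||             F            
T | F | T | T ||             T            
T | T | F | F ||             T            
T | T | F | T ||             F            
T | T | T | F ||             T            
T | T | T | T ||             F            
The formula is true on 8 of the 16 rows.

8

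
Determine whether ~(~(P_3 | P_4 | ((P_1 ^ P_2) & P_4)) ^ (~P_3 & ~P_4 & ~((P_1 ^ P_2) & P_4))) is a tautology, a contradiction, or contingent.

P_1 | P_2 | P_3 | P_4 || φ
 1  |  1  |  1  |  1  || 1
 1  |  1  |  1  |  0  || 1
 1  |  1  |  0  |  1  || 1
 1  |  1  |  0  |  0  || 1
 1  |  0  |  1  |  1  || 1
 1  |  0  |  1  |  0  || 1
 1  |  0  |  0  |  1  || 1
 1  |  0  |  0  |  0  || 1
 0  |  1  |  1  |  1  || 1
 0  |  1  |  1  |  0  || 1
 0  |  1  |  0  |  1  || 1
 0  |  1  |  0  |  0  || 1
 0  |  0  |  1  |  1  || 1
 0  |  0  |  1  |  0  || 1
 0  |  0  |  0  |  1  || 1
 0  |  0  |  0  |  0  || 1
Every row is 1, so the formula is a tautology.

tautology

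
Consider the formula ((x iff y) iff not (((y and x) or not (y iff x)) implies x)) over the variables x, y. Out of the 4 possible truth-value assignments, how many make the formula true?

1

x | y || (x iff y) | (y and x) | (y iff x) | not (y iff x) | ((y and x) or not (y iff x)) | φ
F | F ||     T     |     F     |     T     |       F       |              F               | F
F | T ||     F     |     F     |     F     |       T       |              T               | F
T | F ||     F     |     F     |     F     |       T       |              T               | T
T | T ||     T     |     T     |     T     |       F       |              T               | F
The formula is true on 1 of the 4 rows.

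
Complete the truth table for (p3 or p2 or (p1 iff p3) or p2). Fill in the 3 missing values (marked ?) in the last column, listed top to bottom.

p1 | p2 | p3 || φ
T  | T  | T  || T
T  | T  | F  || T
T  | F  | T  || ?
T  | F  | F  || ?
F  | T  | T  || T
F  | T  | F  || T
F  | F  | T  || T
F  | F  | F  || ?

Row p1=T, p2=F, p3=T: (p1 iff p3) = T, so the formula = T.
Row p1=T, p2=F, p3=F: (p1 iff p3) = F, so the formula = F.
Row p1=F, p2=F, p3=F: (p1 iff p3) = T, so the formula = T.

T, F, T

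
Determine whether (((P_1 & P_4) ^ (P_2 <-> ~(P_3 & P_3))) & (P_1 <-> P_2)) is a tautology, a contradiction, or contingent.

contingent

P_1  P_2  P_3  P_4  |  (P_1 & P_4)  (P_3 & P_3)  ~(P_3 & P_3)  (P_2 <-> ~(P_3 & P_3))  (P_1 <-> P_2)  φ
 T    T    T    T   |       T            T            F                  F                   T        T
 T    T    T    F   |       F            T            F                  F                   T        F
 T    T    F    T   |       T            F            T                  T                   T        F
 T    T    F    F   |       F            F            T                  T                   T        T
 T    F    T    T   |       T            T            F                  T                   F        F
 T    F    T    F   |       F            T            F                  T                   F        F
 T    F    F    T   |       T            F            T                  F                   F        F
 T    F    F    F   |       F            F            T                  F                   F        F
 F    T    T    T   |       F            T            F                  F                   F        F
 F    T    T    F   |       F            T            F                  F                   F        F
 F    T    F    T   |       F            F            T                  T                   F        F
 F    T    F    F   |       F            F            T                  T                   F        F
 F    F    T    T   |       F            T            F                  T                   T        T
 F    F    T    F   |       F            T            F                  T                   T        T
 F    F    F    T   |       F            F            T                  F                   T        F
 F    F    F    F   |       F            F            T                  F                   T        F
4 of 16 rows are T, so the formula is contingent.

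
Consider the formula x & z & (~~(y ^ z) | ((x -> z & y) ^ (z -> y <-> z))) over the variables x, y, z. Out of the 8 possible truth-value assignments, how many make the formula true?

x  y  z  |  φ
1  1  1  |  0
1  1  0  |  0
1  0  1  |  1
1  0  0  |  0
0  1  1  |  0
0  1  0  |  0
0  0  1  |  0
0  0  0  |  0
The formula is true on 1 of the 8 rows.

1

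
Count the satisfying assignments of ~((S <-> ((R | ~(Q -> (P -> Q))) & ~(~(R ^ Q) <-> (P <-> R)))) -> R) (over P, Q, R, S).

4

P  Q  R  S  |  φ
F  F  F  F  |  T
F  F  F  T  |  F
F  F  T  F  |  F
F  F  T  T  |  F
F  T  F  F  |  T
F  T  F  T  |  F
F  T  T  F  |  F
F  T  T  T  |  F
T  F  F  F  |  T
T  F  F  T  |  F
T  F  T  F  |  F
T  F  T  T  |  F
T  T  F  F  |  T
T  T  F  T  |  F
T  T  T  F  |  F
T  T  T  T  |  F
The formula is true on 4 of the 16 rows.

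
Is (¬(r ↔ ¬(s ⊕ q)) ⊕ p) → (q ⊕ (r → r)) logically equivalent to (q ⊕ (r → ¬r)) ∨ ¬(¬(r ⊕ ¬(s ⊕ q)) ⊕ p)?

p | q | r | s | φ | ψ
- | - | - | - | - | -
T | T | T | T | F | T
T | T | T | F | T | T
T | T | F | T | T | F
T | T | F | F | F | T
T | F | T | T | T | F
T | F | T | F | T | T
T | F | F | T | T | T
T | F | F | F | T | T
F | T | T | T | T | T
F | T | T | F | F | T
F | T | F | T | F | T
F | T | F | F | T | F
F | F | T | T | T | T
F | F | T | F | T | F
F | F | F | T | T | T
F | F | F | F | T | T
The columns differ at p=T, q=T, r=T, s=T (φ=F, ψ=T), so they are not equivalent.

not equivalent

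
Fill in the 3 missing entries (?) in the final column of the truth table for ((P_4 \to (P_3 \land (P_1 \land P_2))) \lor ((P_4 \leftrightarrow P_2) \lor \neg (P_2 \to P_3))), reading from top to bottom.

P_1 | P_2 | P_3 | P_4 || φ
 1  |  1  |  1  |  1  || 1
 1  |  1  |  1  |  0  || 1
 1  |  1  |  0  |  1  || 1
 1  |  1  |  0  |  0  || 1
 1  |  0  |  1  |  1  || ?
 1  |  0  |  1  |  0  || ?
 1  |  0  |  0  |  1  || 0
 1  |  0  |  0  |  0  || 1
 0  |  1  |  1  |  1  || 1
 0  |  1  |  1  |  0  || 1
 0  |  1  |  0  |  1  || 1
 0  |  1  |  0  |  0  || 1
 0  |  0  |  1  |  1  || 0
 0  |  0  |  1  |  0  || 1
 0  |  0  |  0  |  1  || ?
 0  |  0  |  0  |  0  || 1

Row P_1=1, P_2=0, P_3=1, P_4=1: (P_4 \to (P_3 \land (P_1 \land P_2))) = 0, ((P_4 \leftrightarrow P_2) \lor \neg (P_2 \to P_3)) = 0, so the formula = 0.
Row P_1=1, P_2=0, P_3=1, P_4=0: (P_4 \to (P_3 \land (P_1 \land P_2))) = 1, ((P_4 \leftrightarrow P_2) \lor \neg (P_2 \to P_3)) = 1, so the formula = 1.
Row P_1=0, P_2=0, P_3=0, P_4=1: (P_4 \to (P_3 \land (P_1 \land P_2))) = 0, ((P_4 \leftrightarrow P_2) \lor \neg (P_2 \to P_3)) = 0, so the formula = 0.

0, 1, 0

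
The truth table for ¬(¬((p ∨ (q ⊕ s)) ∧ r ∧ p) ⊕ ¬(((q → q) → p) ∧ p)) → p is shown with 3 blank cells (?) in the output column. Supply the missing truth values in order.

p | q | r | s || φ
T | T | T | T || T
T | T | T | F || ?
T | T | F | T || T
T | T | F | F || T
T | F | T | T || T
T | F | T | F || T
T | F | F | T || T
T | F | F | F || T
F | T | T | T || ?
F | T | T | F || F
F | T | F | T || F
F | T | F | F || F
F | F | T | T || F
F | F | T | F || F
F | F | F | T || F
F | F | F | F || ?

T, F, F

Row p=T, q=T, r=T, s=F: ¬(¬((p ∨ (q ⊕ s)) ∧ r ∧ p) ⊕ ¬(((q → q) → p) ∧ p)) = T, so the formula = T.
Row p=F, q=T, r=T, s=T: ¬(¬((p ∨ (q ⊕ s)) ∧ r ∧ p) ⊕ ¬(((q → q) → p) ∧ p)) = T, so the formula = F.
Row p=F, q=F, r=F, s=F: ¬(¬((p ∨ (q ⊕ s)) ∧ r ∧ p) ⊕ ¬(((q → q) → p) ∧ p)) = T, so the formula = F.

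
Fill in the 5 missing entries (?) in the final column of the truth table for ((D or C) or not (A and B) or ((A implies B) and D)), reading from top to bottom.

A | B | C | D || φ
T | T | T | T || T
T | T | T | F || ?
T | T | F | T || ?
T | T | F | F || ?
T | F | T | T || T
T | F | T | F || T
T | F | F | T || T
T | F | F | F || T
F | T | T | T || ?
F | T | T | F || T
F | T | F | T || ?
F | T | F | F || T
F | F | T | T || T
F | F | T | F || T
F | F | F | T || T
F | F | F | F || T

T, T, F, T, T

Row A=T, B=T, C=T, D=F: (D or C) = T, not (A and B) = F, ((A implies B) and D) = F, so the formula = T.
Row A=T, B=T, C=F, D=T: (D or C) = T, not (A and B) = F, ((A implies B) and D) = T, so the formula = T.
Row A=T, B=T, C=F, D=F: (D or C) = F, not (A and B) = F, ((A implies B) and D) = F, so the formula = F.
Row A=F, B=T, C=T, D=T: (D or C) = T, not (A and B) = T, ((A implies B) and D) = T, so the formula = T.
Row A=F, B=T, C=F, D=T: (D or C) = T, not (A and B) = T, ((A implies B) and D) = T, so the formula = T.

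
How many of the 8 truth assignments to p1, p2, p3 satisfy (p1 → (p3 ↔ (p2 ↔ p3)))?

6

p1 | p2 | p3 || (p1 → (p3 ↔ (p2 ↔ p3)))
T  | T  | T  ||            T           
T  | T  | F  ||            T           
T  | F  | T  ||            F           
T  | F  | F  ||            F           
F  | T  | T  ||            T           
F  | T  | F  ||            T           
F  | F  | T  ||            T           
F  | F  | F  ||            T           
The formula is true on 6 of the 8 rows.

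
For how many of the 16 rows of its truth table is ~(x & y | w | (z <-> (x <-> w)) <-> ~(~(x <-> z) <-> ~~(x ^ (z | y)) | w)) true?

x  y  z  w     (x & y)  (x <-> w)  (z <-> (x <-> w))  (x <-> z)  ~(x <-> z)  (z | y)  (x ^ (z | y))  ~(x ^ (z | y))  ~~(x ^ (z | y))  (~~(x ^ (z | y)) | w)  φ
F  F  F  F        F         T              F              T          F          F           F              T                F                   F            F
F  F  F  T        F         F              T              T          F          F           F              T                F                   T            F
F  F  T  F        F         T              T              F          T          T           T              F                T                   T            T
F  F  T  T        F         F              F              F          T          T           T              F                T                   T            T
F  T  F  F        F         T              F              T          F          T           T              F                T                   T            T
F  T  F  T        F         F              T              T          F          T           T              F                T                   T            F
F  T  T  F        F         T              T              F          T          T           T              F                T                   T            T
F  T  T  T        F         F              F              F          T          T           T              F                T                   T            T
T  F  F  F        F         F              T              F          T          F           T              F                T                   T            T
T  F  F  T        F         T              F              F          T          F           T              F                T                   T            T
T  F  T  F        F         F              F              T          F          T           F              T                F                   F            F
T  F  T  T        F         T              T              T          F          T           F              T                F                   T            F
T  T  F  F        T         F              T              F          T          T           F              T                F                   F            F
T  T  F  T        T         T              F              F          T          T           F              T                F                   T            T
T  T  T  F        T         F              F              T          F          T           F              T                F                   F            T
T  T  T  T        T         T              T              T          F          T           F              T                F                   T            F
The formula is true on 9 of the 16 rows.

9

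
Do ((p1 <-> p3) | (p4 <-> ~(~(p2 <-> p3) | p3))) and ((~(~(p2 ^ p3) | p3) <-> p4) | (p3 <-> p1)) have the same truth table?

p1  p2  p3  p4  |  φ  ψ
T   T   T   T   |  T  T
T   T   T   F   |  T  T
T   T   F   T   |  F  T
T   T   F   F   |  T  F
T   F   T   T   |  T  T
T   F   T   F   |  T  T
T   F   F   T   |  T  F
T   F   F   F   |  F  T
F   T   T   T   |  F  F
F   T   T   F   |  T  T
F   T   F   T   |  T  T
F   T   F   F   |  T  T
F   F   T   T   |  F  F
F   F   T   F   |  T  T
F   F   F   T   |  T  T
F   F   F   F   |  T  T
The columns differ at p1=T, p2=T, p3=F, p4=T (φ=F, ψ=T), so they are not equivalent.

not equivalent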